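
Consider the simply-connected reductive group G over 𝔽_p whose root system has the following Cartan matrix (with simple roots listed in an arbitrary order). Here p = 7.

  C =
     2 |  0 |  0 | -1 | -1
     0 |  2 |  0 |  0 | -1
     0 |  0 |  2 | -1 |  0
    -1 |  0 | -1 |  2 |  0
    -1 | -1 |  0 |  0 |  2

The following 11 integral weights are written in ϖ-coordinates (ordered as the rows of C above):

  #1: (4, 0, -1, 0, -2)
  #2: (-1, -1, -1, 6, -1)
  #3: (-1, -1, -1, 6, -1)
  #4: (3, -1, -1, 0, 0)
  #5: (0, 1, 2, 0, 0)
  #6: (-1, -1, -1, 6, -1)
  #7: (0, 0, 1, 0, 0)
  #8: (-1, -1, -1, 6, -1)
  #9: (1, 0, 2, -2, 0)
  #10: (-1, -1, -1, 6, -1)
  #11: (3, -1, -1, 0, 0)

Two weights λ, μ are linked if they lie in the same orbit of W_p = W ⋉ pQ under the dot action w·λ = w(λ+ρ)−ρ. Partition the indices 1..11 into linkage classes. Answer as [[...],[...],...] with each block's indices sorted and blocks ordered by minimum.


Root system A_5: the 5×5 matrix C matches after relabeling.

W_7-reps of the 11 weights in Ā_7 (same 5-coord order as C):

  [1] (4, 0, 0, 1, 1);  [2] (0, 0, 0, 7, 0);  [3] (0, 0, 0, 7, 0);  [4] (4, 0, 0, 1, 1);  [5] (1, 1, 2, 1, 1);  [6] (0, 0, 0, 7, 0);  [7] (1, 1, 2, 1, 1);  [8] (0, 0, 0, 7, 0);  [9] (1, 1, 2, 1, 1);  [10] (0, 0, 0, 7, 0);  [11] (4, 0, 0, 1, 1)

Linkage partition of the 11 weights (3 classes, p=7):

[[1, 4, 11], [2, 3, 6, 8, 10], [5, 7, 9]]


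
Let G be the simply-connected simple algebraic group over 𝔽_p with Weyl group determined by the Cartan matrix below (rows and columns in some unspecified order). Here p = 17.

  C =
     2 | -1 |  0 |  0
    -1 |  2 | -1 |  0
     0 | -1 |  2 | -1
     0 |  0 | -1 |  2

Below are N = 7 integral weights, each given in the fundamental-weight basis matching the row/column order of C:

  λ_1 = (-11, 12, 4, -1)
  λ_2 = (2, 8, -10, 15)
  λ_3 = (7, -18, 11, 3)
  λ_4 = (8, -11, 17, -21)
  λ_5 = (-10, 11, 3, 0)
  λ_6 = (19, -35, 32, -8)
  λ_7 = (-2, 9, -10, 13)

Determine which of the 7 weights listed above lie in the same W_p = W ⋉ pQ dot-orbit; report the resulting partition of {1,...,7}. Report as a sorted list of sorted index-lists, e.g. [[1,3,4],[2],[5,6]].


Cartan matrix: type A_4 (|W|=120); un-permuting the 4 rows.

W_17-reps of the 7 weights in Ā_17 (same 4-coord order as C):

  λ_1 → (9, 3, 4, 1);  λ_2 → (1, 0, 9, 5);  λ_3 → (9, 3, 4, 1);  λ_4 → (1, 0, 9, 5);  λ_5 → (9, 3, 4, 1);  λ_6 → (1, 0, 9, 5);  λ_7 → (1, 0, 9, 5)

These 7 weights hit 2 W_17-dot-orbits; sizes (3, 4):

[[1, 3, 5], [2, 4, 6, 7]]


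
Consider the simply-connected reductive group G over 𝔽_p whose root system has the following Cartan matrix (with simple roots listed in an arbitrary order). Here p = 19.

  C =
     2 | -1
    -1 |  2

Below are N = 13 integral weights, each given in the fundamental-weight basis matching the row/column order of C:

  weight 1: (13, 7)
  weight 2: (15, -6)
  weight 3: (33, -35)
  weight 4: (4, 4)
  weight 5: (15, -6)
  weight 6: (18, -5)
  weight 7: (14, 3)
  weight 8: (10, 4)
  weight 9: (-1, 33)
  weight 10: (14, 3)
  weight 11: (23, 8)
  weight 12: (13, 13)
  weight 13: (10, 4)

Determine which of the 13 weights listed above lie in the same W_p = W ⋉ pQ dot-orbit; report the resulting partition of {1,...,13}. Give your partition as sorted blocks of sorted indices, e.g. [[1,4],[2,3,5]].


C ↔ A_2 under row/col permutation; |W(A_2)| = 6.

Ā_19 reps of the 13 weights (A_2, coords as presented):

    λ_1+ρ ↦ (11, 5)
    λ_2+ρ ↦ (11, 5)
    λ_3+ρ ↦ (15, 4)
    λ_4+ρ ↦ (5, 5)
    λ_5+ρ ↦ (11, 5)
    λ_6+ρ ↦ (15, 4)
    λ_7+ρ ↦ (15, 4)
    λ_8+ρ ↦ (11, 5)
    λ_9+ρ ↦ (15, 4)
    λ_10+ρ ↦ (15, 4)
    λ_11+ρ ↦ (5, 5)
    λ_12+ρ ↦ (5, 5)
    λ_13+ρ ↦ (11, 5)

Grouping the 13 weights by Ā_19-representative: 3 linkage classes.

[[1, 2, 5, 8, 13], [3, 6, 7, 9, 10], [4, 11, 12]]


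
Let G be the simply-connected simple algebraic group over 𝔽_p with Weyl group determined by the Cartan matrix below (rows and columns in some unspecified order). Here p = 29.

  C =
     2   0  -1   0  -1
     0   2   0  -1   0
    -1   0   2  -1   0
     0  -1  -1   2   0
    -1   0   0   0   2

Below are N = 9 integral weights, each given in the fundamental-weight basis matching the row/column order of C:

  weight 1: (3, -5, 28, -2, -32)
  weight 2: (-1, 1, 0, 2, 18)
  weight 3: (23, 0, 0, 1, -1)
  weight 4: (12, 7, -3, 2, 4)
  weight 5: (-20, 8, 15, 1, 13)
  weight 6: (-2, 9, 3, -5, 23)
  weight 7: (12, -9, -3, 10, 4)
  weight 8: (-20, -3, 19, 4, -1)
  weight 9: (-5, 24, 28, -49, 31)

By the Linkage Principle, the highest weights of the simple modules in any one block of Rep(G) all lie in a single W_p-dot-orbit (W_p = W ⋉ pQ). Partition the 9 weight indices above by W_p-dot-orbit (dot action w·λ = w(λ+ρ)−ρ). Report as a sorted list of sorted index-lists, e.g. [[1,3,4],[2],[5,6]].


Type A_5, rank 5, |W|=720; reorder rows/cols to standard.

λ_j+ρ reflected into Ā_29 (⟨·,θ^∨⟩≤29); 5-tuples as given:

  1: (24, 1, 1, 2, 0)
  2: (0, 2, 1, 3, 19)
  3: (24, 1, 1, 2, 0)
  4: (11, 8, 2, 1, 5)
  5: (11, 8, 2, 1, 5)
  6: (0, 2, 1, 3, 19)
  7: (11, 8, 2, 1, 5)
  8: (0, 2, 1, 3, 19)
  9: (0, 2, 1, 3, 19)

The 9 indices split into 3 linkage classes (same alcove rep ⇔ same W_29-dot-orbit):

[[1, 3], [2, 6, 8, 9], [4, 5, 7]]


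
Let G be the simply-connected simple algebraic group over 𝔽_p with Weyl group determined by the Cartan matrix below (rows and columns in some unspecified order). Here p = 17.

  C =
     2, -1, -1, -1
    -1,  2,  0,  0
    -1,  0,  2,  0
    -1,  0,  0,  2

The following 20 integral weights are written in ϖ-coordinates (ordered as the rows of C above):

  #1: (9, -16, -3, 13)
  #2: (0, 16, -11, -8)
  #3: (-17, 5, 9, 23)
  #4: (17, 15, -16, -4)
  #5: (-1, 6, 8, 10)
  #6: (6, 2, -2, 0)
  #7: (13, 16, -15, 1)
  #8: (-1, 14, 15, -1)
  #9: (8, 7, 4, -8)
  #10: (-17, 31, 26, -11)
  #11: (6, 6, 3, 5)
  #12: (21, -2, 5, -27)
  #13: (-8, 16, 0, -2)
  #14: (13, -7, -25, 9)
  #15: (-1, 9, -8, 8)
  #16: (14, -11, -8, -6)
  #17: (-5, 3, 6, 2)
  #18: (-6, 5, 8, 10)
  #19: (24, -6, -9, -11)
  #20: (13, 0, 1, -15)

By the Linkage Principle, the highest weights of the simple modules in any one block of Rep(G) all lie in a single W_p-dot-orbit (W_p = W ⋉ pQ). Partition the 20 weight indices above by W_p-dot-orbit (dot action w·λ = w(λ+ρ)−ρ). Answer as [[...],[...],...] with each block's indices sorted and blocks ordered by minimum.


Cartan matrix: type D_4 (|W|=192); un-permuting the 4 rows.

λ_j+ρ reflected into Ā_17 (⟨·,θ^∨⟩≤17); 4-tuples as given:

  [1] (5, 3, 0, 2) · [2] (0, 1, 6, 9) · [3] (6, 3, 1, 1) · [4] (0, 1, 2, 14) · [5] (6, 3, 1, 1) · [6] (6, 3, 1, 1) · [7] (0, 1, 2, 14) · [8] (0, 1, 2, 14) · [9] (5, 3, 0, 2) · [10] (0, 1, 6, 9) · [11] (3, 0, 3, 1) · [12] (1, 1, 4, 6) · [13] (6, 3, 1, 1) · [14] (6, 3, 1, 1) · [15] (5, 3, 0, 2) · [16] (5, 3, 0, 2) · [17] (3, 0, 3, 1) · [18] (1, 1, 4, 6) · [19] (5, 3, 0, 2) · [20] (0, 1, 2, 14)

These 20 weights hit 6 W_17-dot-orbits; sizes (5, 2, 5, 4, 2, 2):

[[1, 9, 15, 16, 19], [2, 10], [3, 5, 6, 13, 14], [4, 7, 8, 20], [11, 17], [12, 18]]


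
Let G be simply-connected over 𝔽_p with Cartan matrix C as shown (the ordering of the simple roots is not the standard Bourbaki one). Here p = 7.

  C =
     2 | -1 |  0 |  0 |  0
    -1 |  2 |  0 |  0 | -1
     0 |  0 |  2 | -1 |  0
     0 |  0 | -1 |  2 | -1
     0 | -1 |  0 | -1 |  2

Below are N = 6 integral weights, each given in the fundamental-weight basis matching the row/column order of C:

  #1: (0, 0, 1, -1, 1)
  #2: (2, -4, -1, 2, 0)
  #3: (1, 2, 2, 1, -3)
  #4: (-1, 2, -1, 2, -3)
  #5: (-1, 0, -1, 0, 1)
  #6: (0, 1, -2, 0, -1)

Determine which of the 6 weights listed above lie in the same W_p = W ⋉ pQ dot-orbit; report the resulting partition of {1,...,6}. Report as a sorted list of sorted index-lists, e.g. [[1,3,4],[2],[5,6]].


A_5 Cartan matrix, 5 simple roots permuted; ρ=(1,1,1,1,1).

λ_j+ρ reflected into Ā_7 (⟨·,θ^∨⟩≤7); 5-tuples as given:

    [1] (1, 1, 2, 0, 2)
    [2] (0, 1, 0, 1, 2)
    [3] (1, 1, 2, 0, 2)
    [4] (0, 1, 0, 1, 2)
    [5] (0, 1, 0, 1, 2)
    [6] (1, 2, 1, 0, 0)

The 6 indices split into 3 linkage classes (same alcove rep ⇔ same W_7-dot-orbit):

[[1, 3], [2, 4, 5], [6]]


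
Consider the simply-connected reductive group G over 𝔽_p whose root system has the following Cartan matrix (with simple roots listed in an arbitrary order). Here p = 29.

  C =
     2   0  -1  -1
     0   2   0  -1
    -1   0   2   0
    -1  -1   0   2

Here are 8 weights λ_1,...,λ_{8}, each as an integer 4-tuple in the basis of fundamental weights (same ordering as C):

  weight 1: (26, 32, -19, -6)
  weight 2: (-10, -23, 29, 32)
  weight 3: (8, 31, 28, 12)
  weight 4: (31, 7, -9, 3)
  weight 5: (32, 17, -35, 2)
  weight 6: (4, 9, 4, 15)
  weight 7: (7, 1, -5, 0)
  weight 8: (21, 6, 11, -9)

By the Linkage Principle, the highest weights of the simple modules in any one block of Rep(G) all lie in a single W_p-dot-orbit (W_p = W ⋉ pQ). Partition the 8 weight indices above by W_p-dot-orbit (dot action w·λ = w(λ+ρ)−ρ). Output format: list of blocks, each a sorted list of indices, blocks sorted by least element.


Root system A_4: the 4×4 matrix C matches after relabeling.

W_29-reps of the 8 weights in Ā_29 (same 4-coord order as C):

    [1] (4, 2, 4, 1)
    [2] (4, 2, 4, 1)
    [3] (9, 3, 0, 13)
    [4] (14, 4, 7, 3)
    [5] (4, 2, 4, 1)
    [6] (3, 3, 2, 16)
    [7] (4, 2, 4, 1)
    [8] (14, 4, 7, 3)

These 8 weights hit 4 W_29-dot-orbits; sizes (4, 1, 2, 1):

[[1, 2, 5, 7], [3], [4, 8], [6]]


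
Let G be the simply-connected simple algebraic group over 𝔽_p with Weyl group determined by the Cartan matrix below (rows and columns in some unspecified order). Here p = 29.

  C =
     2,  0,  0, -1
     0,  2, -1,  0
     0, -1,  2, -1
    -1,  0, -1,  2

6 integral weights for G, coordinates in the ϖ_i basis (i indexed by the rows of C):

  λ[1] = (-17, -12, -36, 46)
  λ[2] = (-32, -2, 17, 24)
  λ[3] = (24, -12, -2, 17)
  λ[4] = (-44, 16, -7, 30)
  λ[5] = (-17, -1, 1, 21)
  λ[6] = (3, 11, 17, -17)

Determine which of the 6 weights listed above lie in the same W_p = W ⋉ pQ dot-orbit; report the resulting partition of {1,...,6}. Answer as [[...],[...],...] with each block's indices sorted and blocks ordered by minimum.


Root system A_4: the 4×4 matrix C matches after relabeling.

λ_j+ρ reflected into Ā_29 (⟨·,θ^∨⟩≤29); 4-tuples as given:

    [1] (11, 11, 2, 4)
    [2] (11, 11, 2, 4)
    [3] (11, 11, 2, 4)
    [4] (11, 11, 2, 4)
    [5] (16, 0, 2, 6)
    [6] (11, 11, 2, 4)

2 distinct reps among the 6 weights ⇒ 2 W_29-linkage classes:

[[1, 2, 3, 4, 6], [5]]


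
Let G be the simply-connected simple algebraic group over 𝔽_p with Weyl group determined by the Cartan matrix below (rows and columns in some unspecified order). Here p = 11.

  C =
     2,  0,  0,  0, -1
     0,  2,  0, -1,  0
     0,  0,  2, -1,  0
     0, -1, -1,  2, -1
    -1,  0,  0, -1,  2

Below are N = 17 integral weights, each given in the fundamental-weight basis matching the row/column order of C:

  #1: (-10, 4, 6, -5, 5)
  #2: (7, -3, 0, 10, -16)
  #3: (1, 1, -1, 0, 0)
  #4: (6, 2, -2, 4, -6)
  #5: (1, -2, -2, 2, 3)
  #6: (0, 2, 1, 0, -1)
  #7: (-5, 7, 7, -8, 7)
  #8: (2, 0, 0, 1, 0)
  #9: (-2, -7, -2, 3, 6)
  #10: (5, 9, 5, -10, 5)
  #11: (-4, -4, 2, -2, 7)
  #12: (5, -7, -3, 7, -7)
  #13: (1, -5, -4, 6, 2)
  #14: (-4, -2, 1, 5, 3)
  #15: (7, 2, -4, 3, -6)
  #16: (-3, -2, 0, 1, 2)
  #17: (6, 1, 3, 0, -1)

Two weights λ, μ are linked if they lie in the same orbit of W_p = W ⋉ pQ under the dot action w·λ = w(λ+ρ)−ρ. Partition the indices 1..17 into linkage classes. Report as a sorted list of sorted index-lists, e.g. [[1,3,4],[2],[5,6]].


Root system D_5: the 5×5 matrix C matches after relabeling.

Folding the 17 weights λ_j+ρ into Ā_11 (reps in the given 5-coord order):

  λ_1 → (2, 2, 0, 1, 1);  λ_2 → (3, 0, 1, 1, 2);  λ_3 → (2, 2, 0, 1, 1);  λ_4 → (2, 2, 0, 1, 1);  λ_5 → (2, 1, 1, 1, 1);  λ_6 → (1, 3, 2, 1, 0);  λ_7 → (2, 1, 1, 1, 1);  λ_8 → (3, 1, 1, 2, 1);  λ_9 → (1, 3, 2, 1, 0);  λ_10 → (2, 1, 1, 1, 1);  λ_11 → (3, 1, 1, 2, 1);  λ_12 → (0, 0, 4, 2, 0);  λ_13 → (1, 3, 2, 1, 0);  λ_14 → (3, 0, 1, 1, 2);  λ_15 → (3, 1, 1, 2, 1);  λ_16 → (2, 1, 1, 1, 1);  λ_17 → (3, 1, 1, 2, 1)

Partition of {1..17} into 6 W_11-dot-orbits:

[[1, 3, 4], [2, 14], [5, 7, 10, 16], [6, 9, 13], [8, 11, 15, 17], [12]]


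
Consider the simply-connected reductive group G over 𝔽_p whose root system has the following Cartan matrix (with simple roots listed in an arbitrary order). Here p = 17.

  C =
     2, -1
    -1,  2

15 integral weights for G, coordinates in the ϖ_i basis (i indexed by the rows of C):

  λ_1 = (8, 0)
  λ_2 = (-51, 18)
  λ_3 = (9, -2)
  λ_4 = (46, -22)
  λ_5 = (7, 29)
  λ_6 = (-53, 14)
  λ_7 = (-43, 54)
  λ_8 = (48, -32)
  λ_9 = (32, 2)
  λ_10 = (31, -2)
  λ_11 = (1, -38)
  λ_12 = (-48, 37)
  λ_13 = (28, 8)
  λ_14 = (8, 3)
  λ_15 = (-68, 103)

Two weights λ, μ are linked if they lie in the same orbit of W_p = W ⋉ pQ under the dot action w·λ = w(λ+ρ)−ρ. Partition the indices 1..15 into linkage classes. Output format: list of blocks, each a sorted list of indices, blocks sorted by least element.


Cartan matrix: type A_2 (|W|=6); un-permuting the 2 rows.

Alcove-folded reps (p=17, 15 weights, presented ϖ-order):

  λ_1 → (9, 1) · λ_2 → (2, 14) · λ_3 → (9, 1) · λ_4 → (9, 4) · λ_5 → (9, 4) · λ_6 → (1, 14) · λ_7 → (9, 4) · λ_8 → (1, 14) · λ_9 → (2, 14) · λ_10 → (2, 14) · λ_11 → (2, 14) · λ_12 → (9, 4) · λ_13 → (4, 8) · λ_14 → (9, 4) · λ_15 → (2, 14)

Grouping the 15 weights by Ā_17-representative: 5 linkage classes.

[[1, 3], [2, 9, 10, 11, 15], [4, 5, 7, 12, 14], [6, 8], [13]]


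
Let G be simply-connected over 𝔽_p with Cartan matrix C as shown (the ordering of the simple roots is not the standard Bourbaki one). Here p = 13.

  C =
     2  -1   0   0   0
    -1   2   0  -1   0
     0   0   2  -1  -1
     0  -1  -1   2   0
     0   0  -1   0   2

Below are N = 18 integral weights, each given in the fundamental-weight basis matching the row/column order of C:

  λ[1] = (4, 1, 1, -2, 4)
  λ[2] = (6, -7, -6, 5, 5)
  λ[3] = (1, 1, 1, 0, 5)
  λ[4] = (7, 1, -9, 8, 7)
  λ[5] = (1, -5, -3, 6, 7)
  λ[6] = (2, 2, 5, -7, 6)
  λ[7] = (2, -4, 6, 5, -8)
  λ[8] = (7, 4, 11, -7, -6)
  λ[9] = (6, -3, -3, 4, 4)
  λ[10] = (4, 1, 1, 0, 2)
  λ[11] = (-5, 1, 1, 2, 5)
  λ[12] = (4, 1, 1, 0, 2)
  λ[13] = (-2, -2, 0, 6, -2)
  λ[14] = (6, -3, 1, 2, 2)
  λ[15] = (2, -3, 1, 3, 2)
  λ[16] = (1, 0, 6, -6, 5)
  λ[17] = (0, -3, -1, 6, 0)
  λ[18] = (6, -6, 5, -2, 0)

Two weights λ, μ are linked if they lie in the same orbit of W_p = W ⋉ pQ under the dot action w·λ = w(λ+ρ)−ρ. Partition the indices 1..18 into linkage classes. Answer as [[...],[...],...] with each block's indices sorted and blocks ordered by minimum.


A_5 Cartan matrix, 5 simple roots permuted; ρ=(1,1,1,1,1).

W_13-reps of the 18 weights in Ā_13 (same 5-coord order as C):

  [1] (5, 1, 1, 1, 5) · [2] (1, 1, 0, 5, 1) · [3] (2, 2, 2, 1, 6) · [4] (2, 2, 2, 1, 6) · [5] (2, 2, 2, 1, 6) · [6] (0, 3, 0, 3, 7) · [7] (0, 3, 0, 3, 7) · [8] (1, 1, 0, 5, 1) · [9] (5, 2, 2, 1, 3) · [10] (5, 2, 2, 1, 3) · [11] (2, 2, 2, 1, 6) · [12] (5, 2, 2, 1, 3) · [13] (1, 1, 0, 5, 1) · [14] (5, 2, 2, 1, 3) · [15] (1, 2, 2, 2, 3) · [16] (2, 2, 2, 1, 6) · [17] (1, 1, 0, 5, 1) · [18] (1, 1, 0, 5, 1)

Partition of {1..18} into 6 W_13-dot-orbits:

[[1], [2, 8, 13, 17, 18], [3, 4, 5, 11, 16], [6, 7], [9, 10, 12, 14], [15]]


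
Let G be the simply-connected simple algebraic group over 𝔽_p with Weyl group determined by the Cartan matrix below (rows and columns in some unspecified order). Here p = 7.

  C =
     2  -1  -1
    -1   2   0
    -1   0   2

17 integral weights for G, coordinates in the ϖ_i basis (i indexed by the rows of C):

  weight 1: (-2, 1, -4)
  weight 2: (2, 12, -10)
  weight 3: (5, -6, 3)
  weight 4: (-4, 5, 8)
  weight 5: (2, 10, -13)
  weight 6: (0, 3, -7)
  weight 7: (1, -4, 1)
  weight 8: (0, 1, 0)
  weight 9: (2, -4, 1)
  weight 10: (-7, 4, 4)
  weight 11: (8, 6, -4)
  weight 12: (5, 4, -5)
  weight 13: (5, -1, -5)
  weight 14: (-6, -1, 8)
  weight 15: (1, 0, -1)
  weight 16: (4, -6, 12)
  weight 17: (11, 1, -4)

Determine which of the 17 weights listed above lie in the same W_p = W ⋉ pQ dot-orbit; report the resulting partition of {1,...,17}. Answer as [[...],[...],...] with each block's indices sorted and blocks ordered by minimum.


A_3 Cartan matrix, 3 simple roots permuted; ρ=(1,1,1).

Alcove-folded reps (p=7, 17 weights, presented ϖ-order):

    λ_1+ρ ↦ (1, 2, 1)
    λ_2+ρ ↦ (2, 0, 4)
    λ_3+ρ ↦ (1, 2, 1)
    λ_4+ρ ↦ (1, 2, 1)
    λ_5+ρ ↦ (0, 3, 2)
    λ_6+ρ ↦ (4, 1, 1)
    λ_7+ρ ↦ (1, 2, 1)
    λ_8+ρ ↦ (1, 2, 1)
    λ_9+ρ ↦ (0, 3, 2)
    λ_10+ρ ↦ (4, 1, 1)
    λ_11+ρ ↦ (2, 0, 4)
    λ_12+ρ ↦ (2, 1, 0)
    λ_13+ρ ↦ (2, 0, 4)
    λ_14+ρ ↦ (0, 3, 2)
    λ_15+ρ ↦ (2, 1, 0)
    λ_16+ρ ↦ (2, 0, 4)
    λ_17+ρ ↦ (0, 3, 2)

Linkage partition of the 17 weights (5 classes, p=7):

[[1, 3, 4, 7, 8], [2, 11, 13, 16], [5, 9, 14, 17], [6, 10], [12, 15]]


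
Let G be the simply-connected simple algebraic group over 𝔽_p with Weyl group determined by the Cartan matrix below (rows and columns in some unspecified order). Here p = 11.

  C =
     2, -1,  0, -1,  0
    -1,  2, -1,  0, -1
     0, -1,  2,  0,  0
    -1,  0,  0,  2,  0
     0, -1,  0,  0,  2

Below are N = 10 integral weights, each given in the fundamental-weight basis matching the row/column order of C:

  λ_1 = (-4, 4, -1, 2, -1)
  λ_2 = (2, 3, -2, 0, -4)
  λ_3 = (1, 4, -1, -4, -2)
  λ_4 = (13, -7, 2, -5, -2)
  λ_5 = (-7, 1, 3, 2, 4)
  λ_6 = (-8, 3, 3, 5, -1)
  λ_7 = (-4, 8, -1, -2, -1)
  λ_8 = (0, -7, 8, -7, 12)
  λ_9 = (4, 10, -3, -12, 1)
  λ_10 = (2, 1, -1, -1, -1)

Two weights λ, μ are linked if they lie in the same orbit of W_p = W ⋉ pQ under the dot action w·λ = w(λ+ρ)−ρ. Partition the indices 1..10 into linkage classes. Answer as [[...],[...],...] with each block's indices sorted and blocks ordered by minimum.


Cartan matrix: type D_5 (|W|=1920); un-permuting the 5 rows.

W_11-reps of the 10 weights in Ā_11 (same 5-coord order as C):

  λ_1+ρ ↦ (3, 2, 0, 0, 0);  λ_2+ρ ↦ (3, 0, 1, 1, 3);  λ_3+ρ ↦ (1, 3, 0, 2, 1);  λ_4+ρ ↦ (3, 0, 1, 1, 3);  λ_5+ρ ↦ (1, 3, 0, 2, 1);  λ_6+ρ ↦ (3, 0, 1, 1, 3);  λ_7+ρ ↦ (3, 2, 0, 0, 0);  λ_8+ρ ↦ (3, 2, 0, 0, 0);  λ_9+ρ ↦ (3, 2, 0, 0, 0);  λ_10+ρ ↦ (3, 2, 0, 0, 0)

These 10 weights hit 3 W_11-dot-orbits; sizes (5, 3, 2):

[[1, 7, 8, 9, 10], [2, 4, 6], [3, 5]]


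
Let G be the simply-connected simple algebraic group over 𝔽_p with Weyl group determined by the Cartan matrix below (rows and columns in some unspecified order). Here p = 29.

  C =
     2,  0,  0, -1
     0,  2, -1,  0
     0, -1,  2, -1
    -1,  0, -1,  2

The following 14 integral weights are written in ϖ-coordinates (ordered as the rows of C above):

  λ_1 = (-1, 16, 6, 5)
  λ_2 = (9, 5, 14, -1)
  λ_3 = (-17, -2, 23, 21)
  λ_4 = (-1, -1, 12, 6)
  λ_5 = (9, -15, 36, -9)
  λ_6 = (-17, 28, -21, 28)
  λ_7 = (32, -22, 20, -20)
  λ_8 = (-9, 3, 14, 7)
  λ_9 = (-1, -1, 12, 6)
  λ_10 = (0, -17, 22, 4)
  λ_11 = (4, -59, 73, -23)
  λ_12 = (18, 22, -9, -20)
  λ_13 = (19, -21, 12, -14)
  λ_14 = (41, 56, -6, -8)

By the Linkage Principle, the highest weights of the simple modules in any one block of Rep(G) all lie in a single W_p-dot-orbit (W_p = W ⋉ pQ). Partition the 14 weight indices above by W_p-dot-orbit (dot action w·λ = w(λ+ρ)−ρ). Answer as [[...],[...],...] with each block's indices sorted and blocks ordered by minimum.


A_4 Cartan matrix, 4 simple roots permuted; ρ=(1,1,1,1).

Each λ_j+ρ reduced to Ā_29; 4-tuples below use C's row order:

  λ_1 → (1, 16, 7, 5) · λ_2 → (8, 4, 15, 0) · λ_3 → (1, 16, 7, 5) · λ_4 → (0, 0, 13, 7) · λ_5 → (8, 4, 15, 0) · λ_6 → (0, 0, 13, 7) · λ_7 → (8, 4, 15, 0) · λ_8 → (8, 4, 15, 0) · λ_9 → (0, 0, 13, 7) · λ_10 → (1, 16, 7, 5) · λ_11 → (1, 16, 7, 5) · λ_12 → (8, 4, 15, 0) · λ_13 → (0, 0, 13, 7) · λ_14 → (1, 16, 7, 5)

Partition of {1..14} into 3 W_29-dot-orbits:

[[1, 3, 10, 11, 14], [2, 5, 7, 8, 12], [4, 6, 9, 13]]


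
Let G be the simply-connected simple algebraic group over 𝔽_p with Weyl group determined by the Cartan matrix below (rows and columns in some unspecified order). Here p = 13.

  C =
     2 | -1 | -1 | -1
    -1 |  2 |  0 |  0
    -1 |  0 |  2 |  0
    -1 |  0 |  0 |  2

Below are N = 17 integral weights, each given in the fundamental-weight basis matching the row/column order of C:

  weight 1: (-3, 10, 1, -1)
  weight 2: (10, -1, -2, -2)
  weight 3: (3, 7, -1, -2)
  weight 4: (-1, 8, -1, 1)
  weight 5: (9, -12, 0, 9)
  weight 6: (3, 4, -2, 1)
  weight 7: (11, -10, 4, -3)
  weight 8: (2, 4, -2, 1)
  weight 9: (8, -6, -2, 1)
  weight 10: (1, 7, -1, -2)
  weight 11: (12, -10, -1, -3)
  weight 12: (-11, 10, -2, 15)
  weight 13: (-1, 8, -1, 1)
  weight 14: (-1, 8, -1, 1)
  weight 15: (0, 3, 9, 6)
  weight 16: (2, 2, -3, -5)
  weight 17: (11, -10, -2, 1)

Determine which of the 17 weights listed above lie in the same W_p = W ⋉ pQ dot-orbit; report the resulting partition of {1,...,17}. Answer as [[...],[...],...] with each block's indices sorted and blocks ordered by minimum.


C ↔ D_4 under row/col permutation; |W(D_4)| = 192.

Alcove-folded reps (p=13, 17 weights, presented ϖ-order):

  λ_1 → (0, 9, 0, 2);  λ_2 → (2, 0, 1, 1);  λ_3 → (1, 8, 0, 1);  λ_4 → (0, 9, 0, 2);  λ_5 → (0, 3, 7, 2);  λ_6 → (2, 5, 1, 2);  λ_7 → (2, 5, 1, 2);  λ_8 → (2, 5, 1, 2);  λ_9 → (2, 5, 1, 2);  λ_10 → (1, 8, 0, 1);  λ_11 → (0, 9, 0, 2);  λ_12 → (0, 3, 7, 2);  λ_13 → (0, 9, 0, 2);  λ_14 → (0, 9, 0, 2);  λ_15 → (2, 5, 1, 2);  λ_16 → (2, 0, 1, 1);  λ_17 → (1, 8, 0, 1)

Partition of {1..17} into 5 W_13-dot-orbits:

[[1, 4, 11, 13, 14], [2, 16], [3, 10, 17], [5, 12], [6, 7, 8, 9, 15]]


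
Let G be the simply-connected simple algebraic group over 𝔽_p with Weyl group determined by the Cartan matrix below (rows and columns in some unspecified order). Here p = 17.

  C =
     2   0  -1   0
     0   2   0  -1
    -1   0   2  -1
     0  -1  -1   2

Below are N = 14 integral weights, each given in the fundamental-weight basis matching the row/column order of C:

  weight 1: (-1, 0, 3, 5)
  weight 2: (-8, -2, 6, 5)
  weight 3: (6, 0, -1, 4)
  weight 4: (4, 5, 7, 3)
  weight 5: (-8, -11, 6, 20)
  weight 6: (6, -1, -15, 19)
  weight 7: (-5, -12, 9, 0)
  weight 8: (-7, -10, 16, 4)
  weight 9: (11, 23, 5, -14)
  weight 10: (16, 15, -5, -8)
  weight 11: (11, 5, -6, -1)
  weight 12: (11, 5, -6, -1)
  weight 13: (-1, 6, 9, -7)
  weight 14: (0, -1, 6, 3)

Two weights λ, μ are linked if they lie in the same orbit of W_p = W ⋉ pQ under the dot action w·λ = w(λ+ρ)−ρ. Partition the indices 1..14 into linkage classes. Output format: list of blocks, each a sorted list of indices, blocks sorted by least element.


Type A_4, rank 4, |W|=120; reorder rows/cols to standard.

Ā_17 reps of the 14 weights (A_4, coords as presented):

  λ_1 → (0, 1, 4, 6)
  λ_2 → (7, 1, 0, 5)
  λ_3 → (7, 1, 0, 5)
  λ_4 → (1, 0, 7, 4)
  λ_5 → (0, 1, 4, 6)
  λ_6 → (4, 3, 7, 3)
  λ_7 → (0, 1, 4, 6)
  λ_8 → (1, 0, 7, 4)
  λ_9 → (7, 1, 0, 5)
  λ_10 → (1, 0, 7, 4)
  λ_11 → (7, 1, 0, 5)
  λ_12 → (7, 1, 0, 5)
  λ_13 → (0, 1, 4, 6)
  λ_14 → (1, 0, 7, 4)

4 distinct reps among the 14 weights ⇒ 4 W_17-linkage classes:

[[1, 5, 7, 13], [2, 3, 9, 11, 12], [4, 8, 10, 14], [6]]


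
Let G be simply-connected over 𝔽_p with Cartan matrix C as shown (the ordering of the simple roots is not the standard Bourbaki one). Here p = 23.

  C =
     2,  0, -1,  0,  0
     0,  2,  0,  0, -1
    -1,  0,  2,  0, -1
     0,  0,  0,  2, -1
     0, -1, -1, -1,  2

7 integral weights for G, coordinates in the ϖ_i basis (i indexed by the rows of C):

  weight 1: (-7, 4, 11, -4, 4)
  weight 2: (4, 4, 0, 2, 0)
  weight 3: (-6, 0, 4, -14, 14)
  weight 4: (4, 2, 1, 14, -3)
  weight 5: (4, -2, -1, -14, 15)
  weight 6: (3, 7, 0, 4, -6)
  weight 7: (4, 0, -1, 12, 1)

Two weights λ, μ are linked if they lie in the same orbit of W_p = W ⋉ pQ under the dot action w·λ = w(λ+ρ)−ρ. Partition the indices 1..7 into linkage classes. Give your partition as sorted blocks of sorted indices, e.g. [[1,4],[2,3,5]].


Cartan matrix: type D_5 (|W|=1920); un-permuting the 5 rows.

Ā_23 reps of the 7 weights (D_5, coords as presented):

    λ_1 → (5, 5, 1, 3, 1)
    λ_2 → (5, 5, 1, 3, 1)
    λ_3 → (5, 1, 0, 13, 2)
    λ_4 → (5, 1, 0, 13, 2)
    λ_5 → (5, 1, 0, 13, 2)
    λ_6 → (0, 3, 4, 0, 1)
    λ_7 → (5, 1, 0, 13, 2)

Linkage partition of the 7 weights (3 classes, p=23):

[[1, 2], [3, 4, 5, 7], [6]]


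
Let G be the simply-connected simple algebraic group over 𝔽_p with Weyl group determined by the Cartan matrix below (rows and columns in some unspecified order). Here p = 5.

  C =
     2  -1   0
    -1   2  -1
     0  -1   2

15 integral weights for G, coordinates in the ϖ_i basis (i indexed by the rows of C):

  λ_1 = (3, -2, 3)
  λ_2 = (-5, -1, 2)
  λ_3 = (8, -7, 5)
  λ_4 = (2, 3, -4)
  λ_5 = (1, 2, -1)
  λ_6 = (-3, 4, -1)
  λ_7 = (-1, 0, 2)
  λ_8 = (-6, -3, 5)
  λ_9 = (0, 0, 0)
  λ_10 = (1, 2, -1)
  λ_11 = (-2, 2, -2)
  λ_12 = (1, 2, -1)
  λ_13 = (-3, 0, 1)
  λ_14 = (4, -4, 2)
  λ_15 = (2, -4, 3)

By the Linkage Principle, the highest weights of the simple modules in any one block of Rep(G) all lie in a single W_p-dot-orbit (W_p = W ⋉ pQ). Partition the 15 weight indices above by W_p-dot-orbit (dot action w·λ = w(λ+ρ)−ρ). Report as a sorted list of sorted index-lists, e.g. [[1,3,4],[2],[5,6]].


Type A_3, rank 3, |W|=24; reorder rows/cols to standard.

Folding the 15 weights λ_j+ρ into Ā_5 (reps in the given 3-coord order):

  [1] (1, 1, 1) · [2] (0, 3, 1) · [3] (0, 1, 3) · [4] (1, 1, 1) · [5] (2, 3, 0) · [6] (2, 3, 0) · [7] (0, 1, 3) · [8] (0, 3, 1) · [9] (1, 1, 1) · [10] (2, 3, 0) · [11] (1, 1, 1) · [12] (2, 3, 0) · [13] (1, 1, 1) · [14] (2, 3, 0) · [15] (0, 3, 1)

These 15 weights hit 4 W_5-dot-orbits; sizes (5, 3, 2, 5):

[[1, 4, 9, 11, 13], [2, 8, 15], [3, 7], [5, 6, 10, 12, 14]]


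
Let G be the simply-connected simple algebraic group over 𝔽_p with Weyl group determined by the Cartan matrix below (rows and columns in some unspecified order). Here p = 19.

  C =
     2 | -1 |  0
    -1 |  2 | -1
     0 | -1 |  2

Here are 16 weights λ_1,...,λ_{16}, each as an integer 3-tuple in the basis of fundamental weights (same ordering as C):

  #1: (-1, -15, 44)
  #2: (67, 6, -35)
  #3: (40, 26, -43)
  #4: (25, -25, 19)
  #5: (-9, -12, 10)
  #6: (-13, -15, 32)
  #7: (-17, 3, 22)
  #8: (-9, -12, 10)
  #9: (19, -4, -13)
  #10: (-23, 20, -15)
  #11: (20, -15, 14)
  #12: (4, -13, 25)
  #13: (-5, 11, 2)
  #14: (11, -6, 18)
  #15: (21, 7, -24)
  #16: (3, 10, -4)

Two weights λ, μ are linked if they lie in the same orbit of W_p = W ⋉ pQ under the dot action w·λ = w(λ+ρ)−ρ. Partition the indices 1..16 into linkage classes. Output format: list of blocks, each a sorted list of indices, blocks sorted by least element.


C ↔ A_3 under row/col permutation; |W(A_3)| = 24.

Folding the 16 weights λ_j+ρ into Ā_19 (reps in the given 3-coord order):

    λ_1+ρ ↦ (0, 5, 7)
    λ_2+ρ ↦ (3, 8, 7)
    λ_3+ρ ↦ (4, 8, 3)
    λ_4+ρ ↦ (4, 12, 2)
    λ_5+ρ ↦ (11, 0, 8)
    λ_6+ρ ↦ (0, 5, 7)
    λ_7+ρ ↦ (4, 8, 3)
    λ_8+ρ ↦ (11, 0, 8)
    λ_9+ρ ↦ (4, 12, 2)
    λ_10+ρ ↦ (4, 12, 2)
    λ_11+ρ ↦ (4, 12, 2)
    λ_12+ρ ↦ (0, 5, 7)
    λ_13+ρ ↦ (4, 8, 3)
    λ_14+ρ ↦ (0, 5, 7)
    λ_15+ρ ↦ (4, 8, 3)
    λ_16+ρ ↦ (4, 8, 3)

Linkage partition of the 16 weights (5 classes, p=19):

[[1, 6, 12, 14], [2], [3, 7, 13, 15, 16], [4, 9, 10, 11], [5, 8]]


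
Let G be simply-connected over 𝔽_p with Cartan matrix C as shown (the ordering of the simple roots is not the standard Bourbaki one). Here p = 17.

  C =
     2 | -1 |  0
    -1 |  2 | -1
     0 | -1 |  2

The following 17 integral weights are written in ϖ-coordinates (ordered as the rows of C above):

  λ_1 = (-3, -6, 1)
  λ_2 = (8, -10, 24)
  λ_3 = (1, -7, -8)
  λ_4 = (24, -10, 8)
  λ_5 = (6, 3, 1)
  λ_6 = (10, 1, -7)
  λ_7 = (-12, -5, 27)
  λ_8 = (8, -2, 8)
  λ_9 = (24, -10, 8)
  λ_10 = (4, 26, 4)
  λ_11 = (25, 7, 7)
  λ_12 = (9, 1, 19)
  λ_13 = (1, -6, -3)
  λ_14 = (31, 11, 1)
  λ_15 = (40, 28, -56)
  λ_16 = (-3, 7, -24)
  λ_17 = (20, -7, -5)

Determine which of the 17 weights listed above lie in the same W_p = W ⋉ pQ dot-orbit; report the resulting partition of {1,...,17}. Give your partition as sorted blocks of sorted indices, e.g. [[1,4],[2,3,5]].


Root system A_3: the 3×3 matrix C matches after relabeling.

Ā_17 reps of the 17 weights (A_3, coords as presented):

  λ_1+ρ ↦ (2, 3, 2)
  λ_2+ρ ↦ (8, 1, 8)
  λ_3+ρ ↦ (7, 4, 2)
  λ_4+ρ ↦ (8, 1, 8)
  λ_5+ρ ↦ (7, 4, 2)
  λ_6+ρ ↦ (7, 4, 2)
  λ_7+ρ ↦ (7, 4, 2)
  λ_8+ρ ↦ (8, 1, 8)
  λ_9+ρ ↦ (8, 1, 8)
  λ_10+ρ ↦ (2, 3, 2)
  λ_11+ρ ↦ (8, 1, 8)
  λ_12+ρ ↦ (2, 3, 2)
  λ_13+ρ ↦ (2, 3, 2)
  λ_14+ρ ↦ (2, 3, 2)
  λ_15+ρ ↦ (8, 2, 2)
  λ_16+ρ ↦ (9, 2, 0)
  λ_17+ρ ↦ (7, 4, 2)

Partition of {1..17} into 5 W_17-dot-orbits:

[[1, 10, 12, 13, 14], [2, 4, 8, 9, 11], [3, 5, 6, 7, 17], [15], [16]]


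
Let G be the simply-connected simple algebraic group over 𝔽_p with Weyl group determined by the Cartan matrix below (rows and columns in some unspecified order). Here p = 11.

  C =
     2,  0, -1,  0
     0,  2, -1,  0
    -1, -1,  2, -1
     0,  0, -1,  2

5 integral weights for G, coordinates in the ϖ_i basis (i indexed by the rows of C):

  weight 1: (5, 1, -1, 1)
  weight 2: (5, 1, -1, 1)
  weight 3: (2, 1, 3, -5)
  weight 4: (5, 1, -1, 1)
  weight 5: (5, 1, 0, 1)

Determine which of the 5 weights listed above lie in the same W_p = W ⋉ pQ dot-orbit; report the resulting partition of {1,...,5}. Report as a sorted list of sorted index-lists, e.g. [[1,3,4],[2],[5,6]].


Dynkin diagram of C (from the 6 off-diagonal −1 entries): D_4.

W_11-reps of the 5 weights in Ā_11 (same 4-coord order as C):

  1: (6, 2, 0, 2)
  2: (6, 2, 0, 2)
  3: (3, 2, 0, 4)
  4: (6, 2, 0, 2)
  5: (6, 2, 0, 2)

Grouping the 5 weights by Ā_11-representative: 2 linkage classes.

[[1, 2, 4, 5], [3]]


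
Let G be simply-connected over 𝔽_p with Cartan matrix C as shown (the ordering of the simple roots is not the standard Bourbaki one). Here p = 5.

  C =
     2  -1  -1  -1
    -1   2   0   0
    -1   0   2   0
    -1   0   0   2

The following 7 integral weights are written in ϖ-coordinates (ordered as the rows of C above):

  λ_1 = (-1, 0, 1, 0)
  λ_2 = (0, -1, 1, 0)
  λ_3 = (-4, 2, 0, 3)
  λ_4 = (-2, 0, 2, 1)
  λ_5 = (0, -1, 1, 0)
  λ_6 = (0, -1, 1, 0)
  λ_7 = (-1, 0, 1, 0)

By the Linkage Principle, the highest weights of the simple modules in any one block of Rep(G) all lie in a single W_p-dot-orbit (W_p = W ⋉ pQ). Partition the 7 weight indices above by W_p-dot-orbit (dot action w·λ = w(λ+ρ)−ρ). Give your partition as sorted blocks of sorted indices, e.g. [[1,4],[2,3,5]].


Cartan matrix: type D_4 (|W|=192); un-permuting the 4 rows.

Alcove-folded reps (p=5, 7 weights, presented ϖ-order):

  λ_1+ρ ↦ (0, 1, 2, 1) · λ_2+ρ ↦ (1, 0, 2, 1) · λ_3+ρ ↦ (1, 0, 2, 1) · λ_4+ρ ↦ (1, 0, 2, 1) · λ_5+ρ ↦ (1, 0, 2, 1) · λ_6+ρ ↦ (1, 0, 2, 1) · λ_7+ρ ↦ (0, 1, 2, 1)

Linkage partition of the 7 weights (2 classes, p=5):

[[1, 7], [2, 3, 4, 5, 6]]


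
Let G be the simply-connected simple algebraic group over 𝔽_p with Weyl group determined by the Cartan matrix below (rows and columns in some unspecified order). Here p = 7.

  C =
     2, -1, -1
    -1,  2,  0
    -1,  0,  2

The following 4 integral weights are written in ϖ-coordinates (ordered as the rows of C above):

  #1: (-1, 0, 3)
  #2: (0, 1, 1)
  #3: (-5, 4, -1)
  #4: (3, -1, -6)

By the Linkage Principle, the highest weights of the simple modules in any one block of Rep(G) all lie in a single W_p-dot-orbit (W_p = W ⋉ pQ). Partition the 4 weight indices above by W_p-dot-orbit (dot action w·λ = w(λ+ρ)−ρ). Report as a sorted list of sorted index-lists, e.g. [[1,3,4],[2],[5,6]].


C ↔ A_3 under row/col permutation; |W(A_3)| = 24.

Folding the 4 weights λ_j+ρ into Ā_7 (reps in the given 3-coord order):

  λ_1 → (0, 1, 4);  λ_2 → (1, 2, 2);  λ_3 → (0, 1, 4);  λ_4 → (0, 1, 4)

Linkage partition of the 4 weights (2 classes, p=7):

[[1, 3, 4], [2]]


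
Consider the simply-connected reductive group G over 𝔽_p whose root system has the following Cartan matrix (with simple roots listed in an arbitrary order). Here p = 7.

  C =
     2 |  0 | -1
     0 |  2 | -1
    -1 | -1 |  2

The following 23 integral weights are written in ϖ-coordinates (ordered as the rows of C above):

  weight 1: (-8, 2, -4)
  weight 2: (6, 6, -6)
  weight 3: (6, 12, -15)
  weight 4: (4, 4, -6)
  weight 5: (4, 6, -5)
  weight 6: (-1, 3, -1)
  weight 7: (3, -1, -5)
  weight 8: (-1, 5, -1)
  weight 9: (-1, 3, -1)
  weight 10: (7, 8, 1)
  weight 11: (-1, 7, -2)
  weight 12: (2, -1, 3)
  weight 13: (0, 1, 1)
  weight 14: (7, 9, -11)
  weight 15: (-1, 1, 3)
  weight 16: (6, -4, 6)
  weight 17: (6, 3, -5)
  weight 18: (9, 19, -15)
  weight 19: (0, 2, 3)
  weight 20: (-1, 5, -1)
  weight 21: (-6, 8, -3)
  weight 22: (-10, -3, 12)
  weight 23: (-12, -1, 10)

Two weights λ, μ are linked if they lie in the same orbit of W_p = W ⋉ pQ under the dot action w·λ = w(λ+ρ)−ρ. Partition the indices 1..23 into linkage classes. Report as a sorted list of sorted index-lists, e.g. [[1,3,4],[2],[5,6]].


C ↔ A_3 under row/col permutation; |W(A_3)| = 24.

Ā_7 reps of the 23 weights (A_3, coords as presented):

    [1] (0, 4, 0)
    [2] (0, 0, 5)
    [3] (0, 6, 0)
    [4] (0, 0, 5)
    [5] (0, 2, 4)
    [6] (0, 4, 0)
    [7] (0, 4, 0)
    [8] (0, 6, 0)
    [9] (0, 4, 0)
    [10] (1, 2, 2)
    [11] (0, 6, 0)
    [12] (3, 0, 4)
    [13] (1, 2, 2)
    [14] (0, 2, 4)
    [15] (0, 2, 4)
    [16] (0, 4, 0)
    [17] (3, 0, 4)
    [18] (0, 2, 4)
    [19] (0, 2, 4)
    [20] (0, 6, 0)
    [21] (0, 0, 5)
    [22] (1, 2, 2)
    [23] (3, 0, 4)

The 23 indices split into 6 linkage classes (same alcove rep ⇔ same W_7-dot-orbit):

[[1, 6, 7, 9, 16], [2, 4, 21], [3, 8, 11, 20], [5, 14, 15, 18, 19], [10, 13, 22], [12, 17, 23]]


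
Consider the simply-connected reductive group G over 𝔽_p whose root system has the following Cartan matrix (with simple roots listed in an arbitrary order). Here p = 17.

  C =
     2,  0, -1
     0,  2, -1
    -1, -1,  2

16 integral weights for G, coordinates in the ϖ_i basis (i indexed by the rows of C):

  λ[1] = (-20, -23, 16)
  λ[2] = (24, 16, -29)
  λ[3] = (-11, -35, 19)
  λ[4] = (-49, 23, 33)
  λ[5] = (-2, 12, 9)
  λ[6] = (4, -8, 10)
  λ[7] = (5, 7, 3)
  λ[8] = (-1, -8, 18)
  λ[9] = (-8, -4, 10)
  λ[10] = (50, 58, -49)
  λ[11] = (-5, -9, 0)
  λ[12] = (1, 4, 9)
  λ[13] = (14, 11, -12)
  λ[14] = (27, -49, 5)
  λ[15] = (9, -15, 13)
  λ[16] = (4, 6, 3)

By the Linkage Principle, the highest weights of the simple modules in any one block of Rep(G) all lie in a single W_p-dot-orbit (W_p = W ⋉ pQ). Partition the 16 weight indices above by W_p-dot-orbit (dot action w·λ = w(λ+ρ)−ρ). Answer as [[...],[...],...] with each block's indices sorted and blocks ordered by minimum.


Dynkin diagram of C (from the 4 off-diagonal −1 entries): A_3.

Alcove-folded reps (p=17, 16 weights, presented ϖ-order):

  1: (2, 5, 10)
  2: (8, 0, 6)
  3: (3, 7, 0)
  4: (3, 7, 0)
  5: (5, 7, 4)
  6: (5, 7, 4)
  7: (5, 7, 4)
  8: (2, 5, 10)
  9: (7, 3, 1)
  10: (8, 0, 6)
  11: (7, 3, 1)
  12: (2, 5, 10)
  13: (4, 1, 11)
  14: (8, 0, 6)
  15: (3, 7, 0)
  16: (5, 7, 4)

The 16 indices split into 6 linkage classes (same alcove rep ⇔ same W_17-dot-orbit):

[[1, 8, 12], [2, 10, 14], [3, 4, 15], [5, 6, 7, 16], [9, 11], [13]]


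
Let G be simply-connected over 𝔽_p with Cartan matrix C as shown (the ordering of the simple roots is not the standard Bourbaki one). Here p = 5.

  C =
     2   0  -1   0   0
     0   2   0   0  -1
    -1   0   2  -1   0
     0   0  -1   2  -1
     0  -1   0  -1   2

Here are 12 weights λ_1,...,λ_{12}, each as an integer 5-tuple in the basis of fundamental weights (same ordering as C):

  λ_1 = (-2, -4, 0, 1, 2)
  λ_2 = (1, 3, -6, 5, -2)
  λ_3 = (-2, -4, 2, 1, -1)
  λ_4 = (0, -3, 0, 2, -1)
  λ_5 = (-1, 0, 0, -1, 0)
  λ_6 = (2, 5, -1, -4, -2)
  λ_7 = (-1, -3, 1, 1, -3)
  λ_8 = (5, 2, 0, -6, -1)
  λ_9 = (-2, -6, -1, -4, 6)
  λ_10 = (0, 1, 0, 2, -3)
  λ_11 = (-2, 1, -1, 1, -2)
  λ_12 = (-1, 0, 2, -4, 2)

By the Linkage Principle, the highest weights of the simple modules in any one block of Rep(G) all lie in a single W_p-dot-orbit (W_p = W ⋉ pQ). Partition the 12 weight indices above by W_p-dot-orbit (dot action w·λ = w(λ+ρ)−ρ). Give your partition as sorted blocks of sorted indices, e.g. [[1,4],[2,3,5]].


Dynkin diagram of C (from the 8 off-diagonal −1 entries): A_5.

W_5-reps of the 12 weights in Ā_5 (same 5-coord order as C):

    [1] (0, 2, 0, 2, 0)
    [2] (1, 1, 1, 0, 0)
    [3] (1, 0, 1, 1, 2)
    [4] (1, 0, 1, 1, 2)
    [5] (0, 1, 1, 0, 1)
    [6] (0, 1, 0, 3, 0)
    [7] (0, 2, 0, 2, 0)
    [8] (0, 1, 0, 3, 0)
    [9] (0, 1, 1, 0, 1)
    [10] (1, 0, 1, 1, 2)
    [11] (0, 1, 1, 0, 1)
    [12] (0, 1, 0, 3, 0)

Linkage partition of the 12 weights (5 classes, p=5):

[[1, 7], [2], [3, 4, 10], [5, 9, 11], [6, 8, 12]]


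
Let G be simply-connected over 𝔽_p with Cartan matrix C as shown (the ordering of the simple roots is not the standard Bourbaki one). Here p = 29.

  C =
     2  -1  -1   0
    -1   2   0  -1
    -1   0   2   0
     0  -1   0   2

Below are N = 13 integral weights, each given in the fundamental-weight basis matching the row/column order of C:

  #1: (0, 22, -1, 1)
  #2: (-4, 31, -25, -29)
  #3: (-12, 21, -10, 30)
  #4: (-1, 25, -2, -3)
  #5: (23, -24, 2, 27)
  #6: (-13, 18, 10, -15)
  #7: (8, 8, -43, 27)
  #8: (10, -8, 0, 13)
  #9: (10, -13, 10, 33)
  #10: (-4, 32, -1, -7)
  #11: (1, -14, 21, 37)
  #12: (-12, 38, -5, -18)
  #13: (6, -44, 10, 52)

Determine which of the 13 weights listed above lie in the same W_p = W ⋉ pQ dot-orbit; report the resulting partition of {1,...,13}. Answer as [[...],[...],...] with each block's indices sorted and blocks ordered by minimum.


A_4 Cartan matrix, 4 simple roots permuted; ρ=(1,1,1,1).

Each λ_j+ρ reduced to Ā_29; 4-tuples below use C's row order:

    1: (1, 23, 0, 2)
    2: (1, 23, 0, 2)
    3: (2, 2, 9, 5)
    4: (1, 23, 0, 2)
    5: (1, 23, 0, 2)
    6: (4, 7, 1, 7)
    7: (1, 11, 4, 9)
    8: (4, 7, 1, 7)
    9: (4, 7, 1, 7)
    10: (1, 23, 0, 2)
    11: (2, 2, 9, 5)
    12: (4, 7, 1, 7)
    13: (4, 7, 1, 7)

Grouping the 13 weights by Ā_29-representative: 4 linkage classes.

[[1, 2, 4, 5, 10], [3, 11], [6, 8, 9, 12, 13], [7]]


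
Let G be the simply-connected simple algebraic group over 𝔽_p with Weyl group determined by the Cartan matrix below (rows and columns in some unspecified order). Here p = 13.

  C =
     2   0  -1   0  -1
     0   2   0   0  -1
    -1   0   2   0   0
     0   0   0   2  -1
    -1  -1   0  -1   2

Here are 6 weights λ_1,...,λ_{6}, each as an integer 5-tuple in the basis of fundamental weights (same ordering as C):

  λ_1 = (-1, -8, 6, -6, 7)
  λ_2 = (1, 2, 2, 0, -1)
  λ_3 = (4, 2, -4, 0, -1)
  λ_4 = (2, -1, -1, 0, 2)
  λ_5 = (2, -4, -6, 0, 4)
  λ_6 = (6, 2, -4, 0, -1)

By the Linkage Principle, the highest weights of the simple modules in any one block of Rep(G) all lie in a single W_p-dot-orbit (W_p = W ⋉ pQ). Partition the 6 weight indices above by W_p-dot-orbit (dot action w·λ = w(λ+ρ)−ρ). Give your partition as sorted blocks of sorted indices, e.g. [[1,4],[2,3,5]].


Cartan matrix: type D_5 (|W|=1920); un-permuting the 5 rows.

Folding the 6 weights λ_j+ρ into Ā_13 (reps in the given 5-coord order):

  1: (2, 3, 3, 1, 0) · 2: (2, 3, 3, 1, 0) · 3: (2, 3, 3, 1, 0) · 4: (3, 0, 0, 1, 3) · 5: (2, 3, 3, 1, 0) · 6: (2, 3, 3, 1, 0)

Grouping the 6 weights by Ā_13-representative: 2 linkage classes.

[[1, 2, 3, 5, 6], [4]]
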